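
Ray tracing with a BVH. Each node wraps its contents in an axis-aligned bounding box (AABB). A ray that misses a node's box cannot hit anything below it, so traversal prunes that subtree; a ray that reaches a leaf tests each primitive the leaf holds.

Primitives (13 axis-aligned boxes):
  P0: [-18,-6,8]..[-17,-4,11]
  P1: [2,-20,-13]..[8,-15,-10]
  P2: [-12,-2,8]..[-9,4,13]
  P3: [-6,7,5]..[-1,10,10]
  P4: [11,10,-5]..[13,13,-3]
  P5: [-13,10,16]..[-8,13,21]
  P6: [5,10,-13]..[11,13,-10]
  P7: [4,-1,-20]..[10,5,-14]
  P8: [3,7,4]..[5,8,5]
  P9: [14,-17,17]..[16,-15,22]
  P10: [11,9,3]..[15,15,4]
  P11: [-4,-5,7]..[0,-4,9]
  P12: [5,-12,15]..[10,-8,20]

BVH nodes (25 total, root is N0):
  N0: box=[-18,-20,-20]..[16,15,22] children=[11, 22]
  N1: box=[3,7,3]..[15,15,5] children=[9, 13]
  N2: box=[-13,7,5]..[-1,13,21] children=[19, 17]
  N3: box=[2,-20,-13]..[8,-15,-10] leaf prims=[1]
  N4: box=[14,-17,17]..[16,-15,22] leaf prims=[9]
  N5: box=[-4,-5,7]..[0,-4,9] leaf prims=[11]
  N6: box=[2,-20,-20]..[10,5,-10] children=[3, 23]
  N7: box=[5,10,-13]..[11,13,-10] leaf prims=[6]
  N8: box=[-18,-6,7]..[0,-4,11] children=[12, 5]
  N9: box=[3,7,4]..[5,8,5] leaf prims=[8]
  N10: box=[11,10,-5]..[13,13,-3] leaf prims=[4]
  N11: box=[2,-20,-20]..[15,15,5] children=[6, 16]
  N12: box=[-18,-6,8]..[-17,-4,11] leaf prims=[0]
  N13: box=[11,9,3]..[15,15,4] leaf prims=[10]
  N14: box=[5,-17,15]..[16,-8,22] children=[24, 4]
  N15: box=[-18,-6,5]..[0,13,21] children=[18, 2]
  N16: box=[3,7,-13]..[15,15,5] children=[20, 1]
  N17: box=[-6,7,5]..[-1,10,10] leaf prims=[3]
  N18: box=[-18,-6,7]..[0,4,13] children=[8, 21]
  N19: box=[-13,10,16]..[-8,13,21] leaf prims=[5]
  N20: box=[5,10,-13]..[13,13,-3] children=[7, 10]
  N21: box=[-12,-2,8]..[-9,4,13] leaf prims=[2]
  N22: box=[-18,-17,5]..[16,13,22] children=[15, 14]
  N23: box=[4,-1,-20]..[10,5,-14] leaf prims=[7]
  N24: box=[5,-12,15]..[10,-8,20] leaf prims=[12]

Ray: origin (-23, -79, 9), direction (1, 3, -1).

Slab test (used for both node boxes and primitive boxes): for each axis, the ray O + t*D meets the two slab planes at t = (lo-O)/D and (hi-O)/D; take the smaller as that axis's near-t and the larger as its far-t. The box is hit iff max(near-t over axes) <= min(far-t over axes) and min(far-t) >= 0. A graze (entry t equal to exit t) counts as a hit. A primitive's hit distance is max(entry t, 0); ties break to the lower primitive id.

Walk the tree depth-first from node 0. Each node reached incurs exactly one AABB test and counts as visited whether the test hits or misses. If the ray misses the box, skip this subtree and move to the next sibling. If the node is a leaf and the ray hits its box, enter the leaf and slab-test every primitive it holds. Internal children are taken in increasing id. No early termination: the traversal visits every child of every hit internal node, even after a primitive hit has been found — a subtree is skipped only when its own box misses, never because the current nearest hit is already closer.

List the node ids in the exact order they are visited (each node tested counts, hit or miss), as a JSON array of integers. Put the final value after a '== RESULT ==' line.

Trace the traversal:
N0 x:[5,39] y:[59/3,94/3] z:[-13,29] -> hit [59/3,29], descend [11, 22]
  N11 x:[25,38] y:[59/3,94/3] z:[4,29] -> hit [25,29], descend [6, 16]
    N6 x:[25,33] y:[59/3,28] z:[19,29] -> hit [25,28], descend [3, 23]
      N3 x:[25,31] y:[59/3,64/3] z:[19,22] -> miss, prune
      N23 x:[27,33] y:[26,28] z:[23,29] -> hit [27,28] leaf, test {P7@t=27}
    N16 x:[26,38] y:[86/3,94/3] z:[4,22] -> miss, prune
  N22 x:[5,39] y:[62/3,92/3] z:[-13,4] -> miss, prune

Summary -> nodes [0, 11, 6, 3, 23, 16, 22]; box-tests=7; leaf-entries=1; first=P7

== RESULT ==
[0, 11, 6, 3, 23, 16, 22]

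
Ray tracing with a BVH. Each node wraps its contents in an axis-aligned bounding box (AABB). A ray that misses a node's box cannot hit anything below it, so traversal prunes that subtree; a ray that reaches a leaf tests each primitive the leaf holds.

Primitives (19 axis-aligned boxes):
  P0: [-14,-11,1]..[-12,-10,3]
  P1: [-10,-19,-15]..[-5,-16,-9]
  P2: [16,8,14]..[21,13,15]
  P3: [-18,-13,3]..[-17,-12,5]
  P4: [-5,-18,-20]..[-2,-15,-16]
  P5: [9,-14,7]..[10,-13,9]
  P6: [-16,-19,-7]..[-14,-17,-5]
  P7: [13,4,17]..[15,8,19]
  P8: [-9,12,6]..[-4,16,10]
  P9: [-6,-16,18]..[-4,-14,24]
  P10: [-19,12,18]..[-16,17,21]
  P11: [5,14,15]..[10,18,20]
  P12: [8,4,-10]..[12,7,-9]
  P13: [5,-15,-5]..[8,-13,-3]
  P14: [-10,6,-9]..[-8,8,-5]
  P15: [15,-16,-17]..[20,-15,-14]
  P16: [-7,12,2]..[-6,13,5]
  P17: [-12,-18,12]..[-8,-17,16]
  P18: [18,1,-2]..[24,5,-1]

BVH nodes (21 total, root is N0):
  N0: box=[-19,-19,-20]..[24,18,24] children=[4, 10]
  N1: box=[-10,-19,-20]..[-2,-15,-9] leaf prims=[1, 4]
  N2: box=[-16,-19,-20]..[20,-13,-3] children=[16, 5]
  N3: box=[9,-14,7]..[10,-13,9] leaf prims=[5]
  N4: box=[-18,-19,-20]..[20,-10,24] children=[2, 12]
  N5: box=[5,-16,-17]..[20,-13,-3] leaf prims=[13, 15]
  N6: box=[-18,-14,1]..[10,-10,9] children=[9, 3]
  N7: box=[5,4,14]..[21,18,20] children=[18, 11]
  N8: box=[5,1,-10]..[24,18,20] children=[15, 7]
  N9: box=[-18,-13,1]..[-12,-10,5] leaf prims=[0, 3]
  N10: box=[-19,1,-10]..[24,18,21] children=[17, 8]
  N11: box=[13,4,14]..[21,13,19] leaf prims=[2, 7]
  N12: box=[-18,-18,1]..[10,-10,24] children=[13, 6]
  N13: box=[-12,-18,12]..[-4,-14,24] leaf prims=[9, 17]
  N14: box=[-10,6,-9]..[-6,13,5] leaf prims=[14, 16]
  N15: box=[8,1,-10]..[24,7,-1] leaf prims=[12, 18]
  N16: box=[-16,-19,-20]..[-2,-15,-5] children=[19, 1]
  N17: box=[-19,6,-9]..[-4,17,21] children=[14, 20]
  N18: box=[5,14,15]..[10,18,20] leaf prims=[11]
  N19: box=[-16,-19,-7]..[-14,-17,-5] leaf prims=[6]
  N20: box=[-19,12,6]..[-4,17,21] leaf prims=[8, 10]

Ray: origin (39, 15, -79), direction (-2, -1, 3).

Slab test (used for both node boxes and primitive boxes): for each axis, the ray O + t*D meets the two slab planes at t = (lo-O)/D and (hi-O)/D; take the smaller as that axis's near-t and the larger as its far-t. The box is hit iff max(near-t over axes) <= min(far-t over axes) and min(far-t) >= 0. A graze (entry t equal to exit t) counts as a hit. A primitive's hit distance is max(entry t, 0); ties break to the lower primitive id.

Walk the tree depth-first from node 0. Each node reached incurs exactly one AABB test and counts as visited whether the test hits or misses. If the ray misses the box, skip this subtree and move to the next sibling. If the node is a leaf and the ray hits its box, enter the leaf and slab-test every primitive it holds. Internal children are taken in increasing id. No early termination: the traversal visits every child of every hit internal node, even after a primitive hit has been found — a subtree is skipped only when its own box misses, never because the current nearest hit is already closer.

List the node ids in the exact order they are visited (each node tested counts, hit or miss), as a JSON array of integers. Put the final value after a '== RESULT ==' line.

Walk:
N0 x:[15/2,29] y:[-3,34] z:[59/3,103/3] -> hit [59/3,29], descend [4, 10]
  N4 x:[19/2,57/2] y:[25,34] z:[59/3,103/3] -> hit [25,57/2], descend [2, 12]
    N2 x:[19/2,55/2] y:[28,34] z:[59/3,76/3] -> miss, prune
    N12 x:[29/2,57/2] y:[25,33] z:[80/3,103/3] -> hit [80/3,57/2], descend [6, 13]
      N6 x:[29/2,57/2] y:[25,29] z:[80/3,88/3] -> hit [80/3,57/2], descend [3, 9]
        N3 x:[29/2,15] y:[28,29] z:[86/3,88/3] -> miss, prune
        N9 x:[51/2,57/2] y:[25,28] z:[80/3,28] -> hit [80/3,28] leaf, test {P0(miss), P3@t=28}
      N13 x:[43/2,51/2] y:[29,33] z:[91/3,103/3] -> miss, prune
  N10 x:[15/2,29] y:[-3,14] z:[23,100/3] -> miss, prune

Summary -> nodes [0, 4, 2, 12, 6, 3, 9, 13, 10]; box-tests=9; leaf-entries=1; first=P3

== RESULT ==
[0, 4, 2, 12, 6, 3, 9, 13, 10]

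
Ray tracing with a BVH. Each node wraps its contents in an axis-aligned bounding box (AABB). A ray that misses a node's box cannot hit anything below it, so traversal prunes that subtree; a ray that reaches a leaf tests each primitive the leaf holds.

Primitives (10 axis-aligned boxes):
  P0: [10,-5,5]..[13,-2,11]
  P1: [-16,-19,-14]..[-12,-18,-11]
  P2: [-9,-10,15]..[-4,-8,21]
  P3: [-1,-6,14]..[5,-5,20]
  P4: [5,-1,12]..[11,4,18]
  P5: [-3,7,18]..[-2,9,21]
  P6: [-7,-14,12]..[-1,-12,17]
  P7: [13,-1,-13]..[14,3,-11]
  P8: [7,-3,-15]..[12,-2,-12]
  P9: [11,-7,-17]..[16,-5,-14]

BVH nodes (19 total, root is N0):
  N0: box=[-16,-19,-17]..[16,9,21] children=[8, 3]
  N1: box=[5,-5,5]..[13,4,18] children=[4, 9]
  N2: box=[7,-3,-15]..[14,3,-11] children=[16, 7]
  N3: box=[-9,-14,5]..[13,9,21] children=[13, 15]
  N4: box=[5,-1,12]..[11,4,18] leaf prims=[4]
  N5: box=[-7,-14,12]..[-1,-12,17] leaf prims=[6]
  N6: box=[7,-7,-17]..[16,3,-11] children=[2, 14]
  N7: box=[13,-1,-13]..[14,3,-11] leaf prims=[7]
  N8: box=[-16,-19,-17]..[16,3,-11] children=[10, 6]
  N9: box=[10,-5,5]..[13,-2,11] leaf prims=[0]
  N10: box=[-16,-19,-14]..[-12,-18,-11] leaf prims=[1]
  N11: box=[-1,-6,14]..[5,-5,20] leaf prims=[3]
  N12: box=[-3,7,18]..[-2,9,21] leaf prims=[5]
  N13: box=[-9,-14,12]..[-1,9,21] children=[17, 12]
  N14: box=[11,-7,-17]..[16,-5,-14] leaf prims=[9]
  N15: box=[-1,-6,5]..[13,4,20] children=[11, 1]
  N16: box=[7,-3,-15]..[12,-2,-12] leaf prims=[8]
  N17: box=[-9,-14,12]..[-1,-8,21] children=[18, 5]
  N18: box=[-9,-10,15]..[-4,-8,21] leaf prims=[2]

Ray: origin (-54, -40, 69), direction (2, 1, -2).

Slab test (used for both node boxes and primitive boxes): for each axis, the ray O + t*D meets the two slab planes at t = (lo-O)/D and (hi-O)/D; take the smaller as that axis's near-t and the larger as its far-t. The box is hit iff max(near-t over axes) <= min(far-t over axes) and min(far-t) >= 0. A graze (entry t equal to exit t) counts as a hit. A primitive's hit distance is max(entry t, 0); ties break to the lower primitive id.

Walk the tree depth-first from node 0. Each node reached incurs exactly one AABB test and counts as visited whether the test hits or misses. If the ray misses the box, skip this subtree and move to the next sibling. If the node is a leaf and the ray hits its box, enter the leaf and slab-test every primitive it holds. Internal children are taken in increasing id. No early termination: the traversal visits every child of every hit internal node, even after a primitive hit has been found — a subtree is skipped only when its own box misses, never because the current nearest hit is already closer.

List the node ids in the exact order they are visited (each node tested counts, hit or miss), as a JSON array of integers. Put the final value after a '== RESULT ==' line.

Trace the traversal:
N0 x:[19,35] y:[21,49] z:[24,43] -> hit [24,35], descend [3, 8]
  N3 x:[45/2,67/2] y:[26,49] z:[24,32] -> hit [26,32], descend [13, 15]
    N13 x:[45/2,53/2] y:[26,49] z:[24,57/2] -> hit [26,53/2], descend [12, 17]
      N12 x:[51/2,26] y:[47,49] z:[24,51/2] -> miss, prune
      N17 x:[45/2,53/2] y:[26,32] z:[24,57/2] -> hit [26,53/2], descend [5, 18]
        N5 x:[47/2,53/2] y:[26,28] z:[26,57/2] -> hit [26,53/2] leaf, test {P6@t=26}
        N18 x:[45/2,25] y:[30,32] z:[24,27] -> miss, prune
    N15 x:[53/2,67/2] y:[34,44] z:[49/2,32] -> miss, prune
  N8 x:[19,35] y:[21,43] z:[40,43] -> miss, prune

Visited [0, 3, 13, 12, 17, 5, 18, 15, 8]. Tests: 9 box, 1 leaf. Nearest: P6.

== RESULT ==
[0, 3, 13, 12, 17, 5, 18, 15, 8]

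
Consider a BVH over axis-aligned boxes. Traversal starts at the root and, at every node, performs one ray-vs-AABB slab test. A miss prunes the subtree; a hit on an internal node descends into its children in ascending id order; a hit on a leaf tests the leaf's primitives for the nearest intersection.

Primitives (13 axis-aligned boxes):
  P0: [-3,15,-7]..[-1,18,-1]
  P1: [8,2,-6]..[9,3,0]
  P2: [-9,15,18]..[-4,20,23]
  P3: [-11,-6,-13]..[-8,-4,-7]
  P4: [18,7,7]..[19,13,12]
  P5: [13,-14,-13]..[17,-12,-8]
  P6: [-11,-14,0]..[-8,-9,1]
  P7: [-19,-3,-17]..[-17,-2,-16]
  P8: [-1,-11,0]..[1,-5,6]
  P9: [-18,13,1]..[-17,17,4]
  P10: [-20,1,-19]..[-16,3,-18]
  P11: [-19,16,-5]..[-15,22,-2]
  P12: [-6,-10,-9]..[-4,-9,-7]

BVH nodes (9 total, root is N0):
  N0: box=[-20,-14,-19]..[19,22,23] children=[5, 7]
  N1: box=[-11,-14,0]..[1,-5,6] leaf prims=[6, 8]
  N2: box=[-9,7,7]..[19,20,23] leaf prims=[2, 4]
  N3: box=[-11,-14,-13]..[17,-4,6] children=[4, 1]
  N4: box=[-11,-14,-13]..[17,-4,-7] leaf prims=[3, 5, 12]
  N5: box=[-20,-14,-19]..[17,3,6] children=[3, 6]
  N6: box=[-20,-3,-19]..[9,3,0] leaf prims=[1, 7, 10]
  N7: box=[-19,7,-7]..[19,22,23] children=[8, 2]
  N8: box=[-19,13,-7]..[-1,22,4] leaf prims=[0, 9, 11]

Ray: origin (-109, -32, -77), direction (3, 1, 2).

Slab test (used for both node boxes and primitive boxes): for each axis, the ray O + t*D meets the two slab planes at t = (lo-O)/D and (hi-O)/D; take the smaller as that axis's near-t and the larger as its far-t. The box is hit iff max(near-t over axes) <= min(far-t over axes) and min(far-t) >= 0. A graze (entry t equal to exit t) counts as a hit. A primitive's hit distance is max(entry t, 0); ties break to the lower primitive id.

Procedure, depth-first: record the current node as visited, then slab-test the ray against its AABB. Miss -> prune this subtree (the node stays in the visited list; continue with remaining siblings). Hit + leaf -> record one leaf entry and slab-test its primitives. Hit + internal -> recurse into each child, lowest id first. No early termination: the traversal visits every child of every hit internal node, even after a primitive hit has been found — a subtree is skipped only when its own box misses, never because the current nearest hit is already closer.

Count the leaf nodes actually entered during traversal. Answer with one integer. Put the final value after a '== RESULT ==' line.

Trace the traversal:
N0 x:[89/3,128/3] y:[18,54] z:[29,50] -> hit [89/3,128/3], descend [5, 7]
  N5 x:[89/3,42] y:[18,35] z:[29,83/2] -> hit [89/3,35], descend [3, 6]
    N3 x:[98/3,42] y:[18,28] z:[32,83/2] -> miss, prune
    N6 x:[89/3,118/3] y:[29,35] z:[29,77/2] -> hit [89/3,35] leaf, test {P1(miss), P7@t=30, P10(miss)}
  N7 x:[30,128/3] y:[39,54] z:[35,50] -> hit [39,128/3], descend [2, 8]
    N2 x:[100/3,128/3] y:[39,52] z:[42,50] -> hit [42,128/3] leaf, test {P2(miss), P4@t=127/3}
    N8 x:[30,36] y:[45,54] z:[35,81/2] -> miss, prune

order=[0, 5, 3, 6, 7, 2, 8]  |boxes|=7  |leaves|=2  hit=P7

== RESULT ==
2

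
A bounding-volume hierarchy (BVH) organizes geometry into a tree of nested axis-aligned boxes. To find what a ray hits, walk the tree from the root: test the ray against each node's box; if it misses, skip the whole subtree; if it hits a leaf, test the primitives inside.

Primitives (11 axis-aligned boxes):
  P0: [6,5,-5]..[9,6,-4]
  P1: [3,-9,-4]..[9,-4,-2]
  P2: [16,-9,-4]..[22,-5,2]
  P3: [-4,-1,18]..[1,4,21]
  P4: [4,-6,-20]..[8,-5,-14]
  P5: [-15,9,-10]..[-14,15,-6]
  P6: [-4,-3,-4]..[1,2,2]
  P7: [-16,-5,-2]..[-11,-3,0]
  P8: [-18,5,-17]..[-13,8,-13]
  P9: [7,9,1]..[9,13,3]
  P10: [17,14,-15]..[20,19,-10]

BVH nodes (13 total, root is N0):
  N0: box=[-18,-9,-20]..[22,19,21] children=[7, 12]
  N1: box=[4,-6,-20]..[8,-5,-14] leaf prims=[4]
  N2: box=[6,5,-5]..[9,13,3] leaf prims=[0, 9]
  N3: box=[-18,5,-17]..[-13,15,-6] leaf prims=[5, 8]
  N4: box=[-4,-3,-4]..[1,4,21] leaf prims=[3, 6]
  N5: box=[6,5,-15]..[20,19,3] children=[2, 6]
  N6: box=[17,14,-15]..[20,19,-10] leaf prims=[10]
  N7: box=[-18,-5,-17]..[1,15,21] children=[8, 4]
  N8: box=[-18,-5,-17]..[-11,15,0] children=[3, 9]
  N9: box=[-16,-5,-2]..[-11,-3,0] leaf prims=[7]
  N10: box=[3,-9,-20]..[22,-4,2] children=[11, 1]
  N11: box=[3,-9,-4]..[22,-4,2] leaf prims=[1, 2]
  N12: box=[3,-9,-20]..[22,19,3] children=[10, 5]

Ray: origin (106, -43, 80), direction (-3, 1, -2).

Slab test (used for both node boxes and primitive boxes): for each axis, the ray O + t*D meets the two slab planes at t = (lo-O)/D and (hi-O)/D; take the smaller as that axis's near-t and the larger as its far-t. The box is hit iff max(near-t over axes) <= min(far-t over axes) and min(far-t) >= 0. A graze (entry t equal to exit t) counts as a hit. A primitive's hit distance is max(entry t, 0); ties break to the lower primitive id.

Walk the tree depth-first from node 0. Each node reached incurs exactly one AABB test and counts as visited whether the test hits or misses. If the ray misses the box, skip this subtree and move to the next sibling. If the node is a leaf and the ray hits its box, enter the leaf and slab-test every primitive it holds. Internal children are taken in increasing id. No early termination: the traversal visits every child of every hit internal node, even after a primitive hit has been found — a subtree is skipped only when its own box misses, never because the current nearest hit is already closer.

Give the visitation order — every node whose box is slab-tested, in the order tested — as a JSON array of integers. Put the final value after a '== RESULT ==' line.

Walk:
N0 x:[28,124/3] y:[34,62] z:[59/2,50] -> hit [34,124/3], descend [7, 12]
  N7 x:[35,124/3] y:[38,58] z:[59/2,97/2] -> hit [38,124/3], descend [4, 8]
    N4 x:[35,110/3] y:[40,47] z:[59/2,42] -> miss, prune
    N8 x:[39,124/3] y:[38,58] z:[40,97/2] -> hit [40,124/3], descend [3, 9]
      N3 x:[119/3,124/3] y:[48,58] z:[43,97/2] -> miss, prune
      N9 x:[39,122/3] y:[38,40] z:[40,41] -> hit [40,40] leaf, test {P7@t=40}
  N12 x:[28,103/3] y:[34,62] z:[77/2,50] -> miss, prune

7 AABB tests over nodes [0, 7, 4, 8, 3, 9, 12]; 1 leaf entered; closest P7.

== RESULT ==
[0, 7, 4, 8, 3, 9, 12]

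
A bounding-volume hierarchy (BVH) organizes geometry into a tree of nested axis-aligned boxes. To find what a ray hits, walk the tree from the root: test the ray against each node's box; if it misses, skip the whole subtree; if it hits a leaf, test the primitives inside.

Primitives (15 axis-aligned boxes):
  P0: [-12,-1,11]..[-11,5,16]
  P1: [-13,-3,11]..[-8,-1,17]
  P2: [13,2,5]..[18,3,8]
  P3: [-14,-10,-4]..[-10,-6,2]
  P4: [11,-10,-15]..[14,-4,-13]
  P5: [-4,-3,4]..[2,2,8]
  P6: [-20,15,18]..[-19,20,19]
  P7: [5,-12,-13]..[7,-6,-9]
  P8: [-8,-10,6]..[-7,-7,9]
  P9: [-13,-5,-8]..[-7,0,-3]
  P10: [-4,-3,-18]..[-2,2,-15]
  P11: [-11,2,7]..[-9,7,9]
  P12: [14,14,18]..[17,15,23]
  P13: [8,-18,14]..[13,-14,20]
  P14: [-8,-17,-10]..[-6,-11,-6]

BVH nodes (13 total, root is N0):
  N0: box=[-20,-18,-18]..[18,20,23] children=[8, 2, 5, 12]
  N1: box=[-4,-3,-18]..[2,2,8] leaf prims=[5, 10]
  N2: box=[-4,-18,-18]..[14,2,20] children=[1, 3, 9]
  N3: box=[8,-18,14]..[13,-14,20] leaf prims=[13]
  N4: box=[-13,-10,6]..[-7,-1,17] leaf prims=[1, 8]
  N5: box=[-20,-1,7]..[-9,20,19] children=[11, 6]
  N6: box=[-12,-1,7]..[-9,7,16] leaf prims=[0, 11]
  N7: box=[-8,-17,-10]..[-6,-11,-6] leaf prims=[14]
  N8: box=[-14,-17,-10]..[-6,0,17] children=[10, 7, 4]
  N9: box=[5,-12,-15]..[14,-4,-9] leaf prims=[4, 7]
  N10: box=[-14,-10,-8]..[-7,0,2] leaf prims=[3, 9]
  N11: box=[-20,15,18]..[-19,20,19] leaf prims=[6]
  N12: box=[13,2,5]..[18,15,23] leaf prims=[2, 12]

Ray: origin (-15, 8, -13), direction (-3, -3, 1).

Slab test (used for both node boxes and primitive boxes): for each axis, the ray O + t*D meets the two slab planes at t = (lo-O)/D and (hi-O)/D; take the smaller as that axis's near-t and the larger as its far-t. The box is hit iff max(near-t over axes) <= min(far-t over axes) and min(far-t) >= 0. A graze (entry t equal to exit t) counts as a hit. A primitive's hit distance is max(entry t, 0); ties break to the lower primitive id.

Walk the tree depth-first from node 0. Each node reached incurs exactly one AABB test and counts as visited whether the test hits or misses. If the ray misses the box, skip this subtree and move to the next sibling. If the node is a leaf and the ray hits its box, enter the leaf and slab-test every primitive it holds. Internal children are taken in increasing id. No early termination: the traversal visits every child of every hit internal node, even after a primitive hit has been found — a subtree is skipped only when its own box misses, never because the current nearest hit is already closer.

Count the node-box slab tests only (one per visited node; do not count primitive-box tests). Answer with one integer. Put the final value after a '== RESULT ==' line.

Traverse from the root:
N0 x:[-11,5/3] y:[-4,26/3] z:[-5,36] -> hit [-4,5/3], descend [2, 5, 8, 12]
  N2 x:[-29/3,-11/3] y:[2,26/3] z:[-5,33] -> miss, prune
  N5 x:[-2,5/3] y:[-4,3] z:[20,32] -> miss, prune
  N8 x:[-3,-1/3] y:[8/3,25/3] z:[3,30] -> miss, prune
  N12 x:[-11,-28/3] y:[-7/3,2] z:[18,36] -> miss, prune

Visited [0, 2, 5, 8, 12]. Tests: 5 box, 0 leaf. Nearest: miss.

== RESULT ==
5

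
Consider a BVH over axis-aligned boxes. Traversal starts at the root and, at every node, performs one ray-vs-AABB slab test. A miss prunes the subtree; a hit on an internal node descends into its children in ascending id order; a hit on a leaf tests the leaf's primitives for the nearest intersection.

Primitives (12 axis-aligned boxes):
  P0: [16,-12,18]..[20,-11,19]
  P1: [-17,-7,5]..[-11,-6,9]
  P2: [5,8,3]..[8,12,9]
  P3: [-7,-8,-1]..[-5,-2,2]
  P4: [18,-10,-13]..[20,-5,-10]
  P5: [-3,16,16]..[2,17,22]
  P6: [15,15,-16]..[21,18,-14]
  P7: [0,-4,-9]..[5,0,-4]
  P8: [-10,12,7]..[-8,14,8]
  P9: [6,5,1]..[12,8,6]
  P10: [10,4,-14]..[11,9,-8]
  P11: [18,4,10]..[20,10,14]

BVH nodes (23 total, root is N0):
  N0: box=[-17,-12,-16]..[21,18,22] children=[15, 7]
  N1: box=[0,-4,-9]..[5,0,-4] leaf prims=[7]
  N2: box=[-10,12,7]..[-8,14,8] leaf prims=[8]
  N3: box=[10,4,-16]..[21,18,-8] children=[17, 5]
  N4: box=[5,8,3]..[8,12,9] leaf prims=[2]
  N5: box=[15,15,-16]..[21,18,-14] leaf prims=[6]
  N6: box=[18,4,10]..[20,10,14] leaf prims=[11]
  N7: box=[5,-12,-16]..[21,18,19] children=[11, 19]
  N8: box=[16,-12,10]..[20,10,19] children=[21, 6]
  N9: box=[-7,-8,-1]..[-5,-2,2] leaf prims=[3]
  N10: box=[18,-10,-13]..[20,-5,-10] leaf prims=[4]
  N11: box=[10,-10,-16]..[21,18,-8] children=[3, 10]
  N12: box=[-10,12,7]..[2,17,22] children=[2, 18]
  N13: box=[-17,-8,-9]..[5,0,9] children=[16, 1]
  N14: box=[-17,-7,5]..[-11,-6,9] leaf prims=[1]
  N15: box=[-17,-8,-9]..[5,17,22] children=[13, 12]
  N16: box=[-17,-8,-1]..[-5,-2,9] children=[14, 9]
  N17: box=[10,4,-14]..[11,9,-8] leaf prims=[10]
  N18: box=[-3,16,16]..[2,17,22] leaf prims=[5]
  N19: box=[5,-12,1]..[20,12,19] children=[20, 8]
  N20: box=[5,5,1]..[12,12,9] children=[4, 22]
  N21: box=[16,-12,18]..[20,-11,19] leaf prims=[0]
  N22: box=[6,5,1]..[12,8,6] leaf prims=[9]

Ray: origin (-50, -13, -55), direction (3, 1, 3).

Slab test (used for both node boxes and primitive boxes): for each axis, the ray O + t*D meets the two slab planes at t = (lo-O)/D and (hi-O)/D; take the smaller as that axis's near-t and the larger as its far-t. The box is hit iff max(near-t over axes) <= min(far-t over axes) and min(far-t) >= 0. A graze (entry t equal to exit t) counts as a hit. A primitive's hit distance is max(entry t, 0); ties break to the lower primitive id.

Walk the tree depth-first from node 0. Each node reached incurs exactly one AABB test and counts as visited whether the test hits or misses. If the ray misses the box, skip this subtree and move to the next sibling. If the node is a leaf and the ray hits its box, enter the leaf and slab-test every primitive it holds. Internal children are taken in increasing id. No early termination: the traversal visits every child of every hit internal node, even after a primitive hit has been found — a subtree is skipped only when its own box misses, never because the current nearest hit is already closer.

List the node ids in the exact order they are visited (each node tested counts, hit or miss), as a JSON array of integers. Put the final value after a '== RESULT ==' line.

Traverse from the root:
N0 x:[11,71/3] y:[1,31] z:[13,77/3] -> hit [13,71/3], descend [7, 15]
  N7 x:[55/3,71/3] y:[1,31] z:[13,74/3] -> hit [55/3,71/3], descend [11, 19]
    N11 x:[20,71/3] y:[3,31] z:[13,47/3] -> miss, prune
    N19 x:[55/3,70/3] y:[1,25] z:[56/3,74/3] -> hit [56/3,70/3], descend [8, 20]
      N8 x:[22,70/3] y:[1,23] z:[65/3,74/3] -> hit [22,23], descend [6, 21]
        N6 x:[68/3,70/3] y:[17,23] z:[65/3,23] -> hit [68/3,23] leaf, test {P11@t=68/3}
        N21 x:[22,70/3] y:[1,2] z:[73/3,74/3] -> miss, prune
      N20 x:[55/3,62/3] y:[18,25] z:[56/3,64/3] -> hit [56/3,62/3], descend [4, 22]
        N4 x:[55/3,58/3] y:[21,25] z:[58/3,64/3] -> miss, prune
        N22 x:[56/3,62/3] y:[18,21] z:[56/3,61/3] -> hit [56/3,61/3] leaf, test {P9@t=56/3}
  N15 x:[11,55/3] y:[5,30] z:[46/3,77/3] -> hit [46/3,55/3], descend [12, 13]
    N12 x:[40/3,52/3] y:[25,30] z:[62/3,77/3] -> miss, prune
    N13 x:[11,55/3] y:[5,13] z:[46/3,64/3] -> miss, prune

Visited [0, 7, 11, 19, 8, 6, 21, 20, 4, 22, 15, 12, 13]. Tests: 13 box, 2 leaf. Nearest: P9.

== RESULT ==
[0, 7, 11, 19, 8, 6, 21, 20, 4, 22, 15, 12, 13]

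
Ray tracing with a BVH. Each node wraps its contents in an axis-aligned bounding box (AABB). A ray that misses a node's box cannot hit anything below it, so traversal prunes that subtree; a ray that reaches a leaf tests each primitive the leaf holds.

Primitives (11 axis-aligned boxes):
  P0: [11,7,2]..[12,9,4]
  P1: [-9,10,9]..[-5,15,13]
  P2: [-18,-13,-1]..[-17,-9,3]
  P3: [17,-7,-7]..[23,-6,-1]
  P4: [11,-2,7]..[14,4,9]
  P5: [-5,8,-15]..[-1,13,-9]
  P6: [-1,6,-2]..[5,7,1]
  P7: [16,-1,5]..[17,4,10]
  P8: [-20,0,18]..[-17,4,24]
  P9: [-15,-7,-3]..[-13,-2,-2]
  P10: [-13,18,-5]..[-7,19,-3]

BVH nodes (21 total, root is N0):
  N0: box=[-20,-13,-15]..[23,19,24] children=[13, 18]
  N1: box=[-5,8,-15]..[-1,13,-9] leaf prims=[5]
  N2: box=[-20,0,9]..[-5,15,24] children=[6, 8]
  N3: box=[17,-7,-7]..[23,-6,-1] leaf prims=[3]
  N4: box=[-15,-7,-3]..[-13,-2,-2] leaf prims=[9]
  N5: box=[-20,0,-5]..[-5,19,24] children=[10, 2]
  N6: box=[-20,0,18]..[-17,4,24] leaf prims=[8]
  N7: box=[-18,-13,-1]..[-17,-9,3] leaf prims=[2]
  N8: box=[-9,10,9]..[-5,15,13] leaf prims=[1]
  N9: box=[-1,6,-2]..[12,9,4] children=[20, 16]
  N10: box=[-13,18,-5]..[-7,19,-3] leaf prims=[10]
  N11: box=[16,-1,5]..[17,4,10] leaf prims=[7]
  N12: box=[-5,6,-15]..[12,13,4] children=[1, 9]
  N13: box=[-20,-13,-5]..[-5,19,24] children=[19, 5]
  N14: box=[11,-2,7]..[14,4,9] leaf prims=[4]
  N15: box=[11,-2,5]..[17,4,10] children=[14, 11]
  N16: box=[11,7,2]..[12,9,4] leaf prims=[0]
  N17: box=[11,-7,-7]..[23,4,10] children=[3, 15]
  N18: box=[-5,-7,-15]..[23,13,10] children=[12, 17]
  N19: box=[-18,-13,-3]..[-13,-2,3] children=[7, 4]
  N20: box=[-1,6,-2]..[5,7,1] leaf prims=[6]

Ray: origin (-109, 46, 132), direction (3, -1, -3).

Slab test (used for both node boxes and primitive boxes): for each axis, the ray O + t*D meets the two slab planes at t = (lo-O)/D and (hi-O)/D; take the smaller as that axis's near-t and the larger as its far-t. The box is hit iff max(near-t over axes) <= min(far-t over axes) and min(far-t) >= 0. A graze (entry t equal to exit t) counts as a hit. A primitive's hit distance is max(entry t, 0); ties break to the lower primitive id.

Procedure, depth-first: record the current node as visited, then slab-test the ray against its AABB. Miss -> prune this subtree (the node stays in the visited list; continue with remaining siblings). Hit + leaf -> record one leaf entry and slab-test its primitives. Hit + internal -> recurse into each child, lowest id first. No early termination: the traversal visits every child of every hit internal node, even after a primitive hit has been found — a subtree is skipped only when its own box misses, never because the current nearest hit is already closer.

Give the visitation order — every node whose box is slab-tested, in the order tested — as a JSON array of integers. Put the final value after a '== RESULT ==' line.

Walk:
N0 x:[89/3,44] y:[27,59] z:[36,49] -> hit [36,44], descend [13, 18]
  N13 x:[89/3,104/3] y:[27,59] z:[36,137/3] -> miss, prune
  N18 x:[104/3,44] y:[33,53] z:[122/3,49] -> hit [122/3,44], descend [12, 17]
    N12 x:[104/3,121/3] y:[33,40] z:[128/3,49] -> miss, prune
    N17 x:[40,44] y:[42,53] z:[122/3,139/3] -> hit [42,44], descend [3, 15]
      N3 x:[42,44] y:[52,53] z:[133/3,139/3] -> miss, prune
      N15 x:[40,42] y:[42,48] z:[122/3,127/3] -> hit [42,42], descend [11, 14]
        N11 x:[125/3,42] y:[42,47] z:[122/3,127/3] -> hit [42,42] leaf, test {P7@t=42}
        N14 x:[40,41] y:[42,48] z:[41,125/3] -> miss, prune

9 AABB tests over nodes [0, 13, 18, 12, 17, 3, 15, 11, 14]; 1 leaf entered; closest P7.

== RESULT ==
[0, 13, 18, 12, 17, 3, 15, 11, 14]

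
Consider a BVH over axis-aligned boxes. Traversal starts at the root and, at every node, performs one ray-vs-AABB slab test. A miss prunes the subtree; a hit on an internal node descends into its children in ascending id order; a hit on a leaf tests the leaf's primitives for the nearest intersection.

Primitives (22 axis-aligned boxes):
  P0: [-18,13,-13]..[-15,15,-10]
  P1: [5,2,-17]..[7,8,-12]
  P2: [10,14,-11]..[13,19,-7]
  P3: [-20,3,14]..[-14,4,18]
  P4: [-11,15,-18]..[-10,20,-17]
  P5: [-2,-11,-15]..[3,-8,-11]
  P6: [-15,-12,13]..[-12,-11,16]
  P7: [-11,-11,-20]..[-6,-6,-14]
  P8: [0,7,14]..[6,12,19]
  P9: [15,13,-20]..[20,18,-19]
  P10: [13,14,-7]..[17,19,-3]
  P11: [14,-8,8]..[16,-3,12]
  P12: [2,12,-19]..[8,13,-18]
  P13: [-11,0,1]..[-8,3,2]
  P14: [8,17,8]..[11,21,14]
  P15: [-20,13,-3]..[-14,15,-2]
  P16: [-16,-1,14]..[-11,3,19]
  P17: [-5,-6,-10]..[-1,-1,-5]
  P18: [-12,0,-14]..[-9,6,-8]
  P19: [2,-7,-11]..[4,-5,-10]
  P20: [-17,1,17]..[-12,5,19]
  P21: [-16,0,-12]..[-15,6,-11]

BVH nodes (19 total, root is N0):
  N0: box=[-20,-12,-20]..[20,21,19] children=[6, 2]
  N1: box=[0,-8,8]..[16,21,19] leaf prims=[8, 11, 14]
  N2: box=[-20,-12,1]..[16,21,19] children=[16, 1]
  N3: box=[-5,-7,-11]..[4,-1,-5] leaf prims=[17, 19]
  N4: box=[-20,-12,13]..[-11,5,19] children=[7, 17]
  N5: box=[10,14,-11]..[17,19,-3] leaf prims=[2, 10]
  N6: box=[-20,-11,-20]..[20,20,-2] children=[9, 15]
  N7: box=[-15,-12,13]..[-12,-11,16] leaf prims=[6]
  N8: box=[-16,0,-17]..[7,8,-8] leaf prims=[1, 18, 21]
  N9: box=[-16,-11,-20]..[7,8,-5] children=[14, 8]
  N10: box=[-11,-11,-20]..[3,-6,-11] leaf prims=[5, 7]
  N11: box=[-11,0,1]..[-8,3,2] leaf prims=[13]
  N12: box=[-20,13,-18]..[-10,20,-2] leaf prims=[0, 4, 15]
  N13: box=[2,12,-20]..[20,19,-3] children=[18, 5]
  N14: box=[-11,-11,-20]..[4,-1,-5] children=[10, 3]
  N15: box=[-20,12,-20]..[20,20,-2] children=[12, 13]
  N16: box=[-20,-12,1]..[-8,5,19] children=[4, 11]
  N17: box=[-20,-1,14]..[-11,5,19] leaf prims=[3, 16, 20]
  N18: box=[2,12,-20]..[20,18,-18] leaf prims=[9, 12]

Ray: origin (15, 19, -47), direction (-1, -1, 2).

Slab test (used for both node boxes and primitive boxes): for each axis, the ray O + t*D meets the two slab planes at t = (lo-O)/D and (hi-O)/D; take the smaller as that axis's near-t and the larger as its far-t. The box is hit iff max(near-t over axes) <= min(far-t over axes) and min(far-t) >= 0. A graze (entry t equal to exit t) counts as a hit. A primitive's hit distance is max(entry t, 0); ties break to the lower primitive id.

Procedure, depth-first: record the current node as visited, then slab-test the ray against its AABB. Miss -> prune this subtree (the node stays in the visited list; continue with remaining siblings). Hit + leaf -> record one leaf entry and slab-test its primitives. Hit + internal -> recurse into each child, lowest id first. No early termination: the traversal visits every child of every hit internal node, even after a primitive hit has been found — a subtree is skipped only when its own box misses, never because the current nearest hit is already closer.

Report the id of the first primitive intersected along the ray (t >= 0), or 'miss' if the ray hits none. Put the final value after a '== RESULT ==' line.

Traverse from the root:
N0 x:[-5,35] y:[-2,31] z:[27/2,33] -> hit [27/2,31], descend [2, 6]
  N2 x:[-1,35] y:[-2,31] z:[24,33] -> hit [24,31], descend [1, 16]
    N1 x:[-1,15] y:[-2,27] z:[55/2,33] -> miss, prune
    N16 x:[23,35] y:[14,31] z:[24,33] -> hit [24,31], descend [4, 11]
      N4 x:[26,35] y:[14,31] z:[30,33] -> hit [30,31], descend [7, 17]
        N7 x:[27,30] y:[30,31] z:[30,63/2] -> hit [30,30] leaf, test {P6@t=30}
        N17 x:[26,35] y:[14,20] z:[61/2,33] -> miss, prune
      N11 x:[23,26] y:[16,19] z:[24,49/2] -> miss, prune
  N6 x:[-5,35] y:[-1,30] z:[27/2,45/2] -> hit [27/2,45/2], descend [9, 15]
    N9 x:[8,31] y:[11,30] z:[27/2,21] -> hit [27/2,21], descend [8, 14]
      N8 x:[8,31] y:[11,19] z:[15,39/2] -> hit [15,19] leaf, test {P1(miss), P18(miss), P21(miss)}
      N14 x:[11,26] y:[20,30] z:[27/2,21] -> hit [20,21], descend [3, 10]
        N3 x:[11,20] y:[20,26] z:[18,21] -> hit [20,20] leaf, test {P17@t=20, P19(miss)}
        N10 x:[12,26] y:[25,30] z:[27/2,18] -> miss, prune
    N15 x:[-5,35] y:[-1,7] z:[27/2,45/2] -> miss, prune

Summary -> nodes [0, 2, 1, 16, 4, 7, 17, 11, 6, 9, 8, 14, 3, 10, 15]; box-tests=15; leaf-entries=3; first=P17

== RESULT ==
17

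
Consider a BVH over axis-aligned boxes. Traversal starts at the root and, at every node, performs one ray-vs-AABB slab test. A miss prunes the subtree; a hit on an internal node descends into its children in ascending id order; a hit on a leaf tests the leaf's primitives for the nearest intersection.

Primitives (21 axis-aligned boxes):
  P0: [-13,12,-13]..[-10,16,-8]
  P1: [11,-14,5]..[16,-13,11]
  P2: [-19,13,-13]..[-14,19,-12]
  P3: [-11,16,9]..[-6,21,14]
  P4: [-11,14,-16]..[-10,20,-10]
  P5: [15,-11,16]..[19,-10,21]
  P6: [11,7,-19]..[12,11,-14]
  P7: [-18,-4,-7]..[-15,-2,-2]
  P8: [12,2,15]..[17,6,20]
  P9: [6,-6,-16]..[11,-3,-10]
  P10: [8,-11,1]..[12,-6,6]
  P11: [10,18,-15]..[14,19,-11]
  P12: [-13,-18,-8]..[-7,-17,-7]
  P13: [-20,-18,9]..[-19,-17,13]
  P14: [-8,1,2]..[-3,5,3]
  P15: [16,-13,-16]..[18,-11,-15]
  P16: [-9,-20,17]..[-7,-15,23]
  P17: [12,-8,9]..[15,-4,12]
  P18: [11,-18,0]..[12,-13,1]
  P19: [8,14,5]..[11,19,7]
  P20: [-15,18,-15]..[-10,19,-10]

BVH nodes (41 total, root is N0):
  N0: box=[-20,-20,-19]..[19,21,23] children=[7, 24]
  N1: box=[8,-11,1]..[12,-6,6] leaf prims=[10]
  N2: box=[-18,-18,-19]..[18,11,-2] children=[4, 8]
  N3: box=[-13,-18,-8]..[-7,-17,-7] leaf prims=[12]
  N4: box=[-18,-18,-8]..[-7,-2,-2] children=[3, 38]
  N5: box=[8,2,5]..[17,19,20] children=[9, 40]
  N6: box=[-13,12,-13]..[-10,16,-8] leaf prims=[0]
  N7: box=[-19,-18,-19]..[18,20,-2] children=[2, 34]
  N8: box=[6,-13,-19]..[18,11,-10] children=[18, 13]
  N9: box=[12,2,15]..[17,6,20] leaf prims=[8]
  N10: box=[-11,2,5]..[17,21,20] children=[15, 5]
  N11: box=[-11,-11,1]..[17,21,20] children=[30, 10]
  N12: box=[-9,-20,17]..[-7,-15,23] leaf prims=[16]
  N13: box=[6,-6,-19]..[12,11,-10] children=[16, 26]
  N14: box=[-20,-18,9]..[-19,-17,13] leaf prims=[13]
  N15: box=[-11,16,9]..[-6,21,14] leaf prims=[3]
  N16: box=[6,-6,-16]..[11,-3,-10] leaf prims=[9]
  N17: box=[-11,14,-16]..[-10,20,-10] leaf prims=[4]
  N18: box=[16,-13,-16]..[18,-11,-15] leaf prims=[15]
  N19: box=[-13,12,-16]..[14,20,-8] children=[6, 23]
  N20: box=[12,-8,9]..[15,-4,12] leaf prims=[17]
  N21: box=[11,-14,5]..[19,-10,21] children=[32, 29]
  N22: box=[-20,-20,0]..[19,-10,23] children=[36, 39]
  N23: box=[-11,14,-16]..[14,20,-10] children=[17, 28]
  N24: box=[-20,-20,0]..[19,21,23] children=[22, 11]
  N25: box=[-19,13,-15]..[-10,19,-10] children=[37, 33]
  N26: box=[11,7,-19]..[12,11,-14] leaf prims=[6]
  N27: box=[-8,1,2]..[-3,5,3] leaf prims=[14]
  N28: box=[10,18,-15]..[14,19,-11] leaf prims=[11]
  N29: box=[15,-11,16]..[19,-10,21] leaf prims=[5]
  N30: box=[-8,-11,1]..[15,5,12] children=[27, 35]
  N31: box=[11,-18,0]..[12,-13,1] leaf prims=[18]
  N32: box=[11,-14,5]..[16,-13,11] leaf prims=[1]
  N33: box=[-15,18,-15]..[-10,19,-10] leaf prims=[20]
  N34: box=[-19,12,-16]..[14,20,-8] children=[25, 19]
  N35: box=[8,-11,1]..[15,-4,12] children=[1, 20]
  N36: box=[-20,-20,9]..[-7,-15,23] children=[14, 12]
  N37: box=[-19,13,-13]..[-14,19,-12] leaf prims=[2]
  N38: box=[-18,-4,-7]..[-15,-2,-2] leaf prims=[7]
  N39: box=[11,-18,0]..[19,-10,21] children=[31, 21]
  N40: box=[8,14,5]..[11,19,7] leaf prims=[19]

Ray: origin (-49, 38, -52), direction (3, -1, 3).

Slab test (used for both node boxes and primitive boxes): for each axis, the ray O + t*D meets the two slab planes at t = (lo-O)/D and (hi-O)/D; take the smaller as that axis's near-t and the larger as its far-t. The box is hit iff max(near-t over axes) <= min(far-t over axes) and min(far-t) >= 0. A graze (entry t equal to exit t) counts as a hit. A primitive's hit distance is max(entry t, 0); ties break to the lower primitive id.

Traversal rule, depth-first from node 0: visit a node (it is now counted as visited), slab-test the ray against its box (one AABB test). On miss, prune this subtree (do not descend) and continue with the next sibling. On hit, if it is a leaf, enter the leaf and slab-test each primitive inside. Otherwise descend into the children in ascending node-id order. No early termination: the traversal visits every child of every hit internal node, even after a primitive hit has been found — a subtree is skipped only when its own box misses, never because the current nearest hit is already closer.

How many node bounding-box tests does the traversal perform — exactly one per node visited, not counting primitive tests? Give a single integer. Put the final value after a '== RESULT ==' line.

Trace the traversal:
N0 x:[29/3,68/3] y:[17,58] z:[11,25] -> hit [17,68/3], descend [7, 24]
  N7 x:[10,67/3] y:[18,56] z:[11,50/3] -> miss, prune
  N24 x:[29/3,68/3] y:[17,58] z:[52/3,25] -> hit [52/3,68/3], descend [11, 22]
    N11 x:[38/3,22] y:[17,49] z:[53/3,24] -> hit [53/3,22], descend [10, 30]
      N10 x:[38/3,22] y:[17,36] z:[19,24] -> hit [19,22], descend [5, 15]
        N5 x:[19,22] y:[19,36] z:[19,24] -> hit [19,22], descend [9, 40]
          N9 x:[61/3,22] y:[32,36] z:[67/3,24] -> miss, prune
          N40 x:[19,20] y:[19,24] z:[19,59/3] -> hit [19,59/3] leaf, test {P19@t=19}
        N15 x:[38/3,43/3] y:[17,22] z:[61/3,22] -> miss, prune
      N30 x:[41/3,64/3] y:[33,49] z:[53/3,64/3] -> miss, prune
    N22 x:[29/3,68/3] y:[48,58] z:[52/3,25] -> miss, prune

Visited [0, 7, 24, 11, 10, 5, 9, 40, 15, 30, 22]. Tests: 11 box, 1 leaf. Nearest: P19.

== RESULT ==
11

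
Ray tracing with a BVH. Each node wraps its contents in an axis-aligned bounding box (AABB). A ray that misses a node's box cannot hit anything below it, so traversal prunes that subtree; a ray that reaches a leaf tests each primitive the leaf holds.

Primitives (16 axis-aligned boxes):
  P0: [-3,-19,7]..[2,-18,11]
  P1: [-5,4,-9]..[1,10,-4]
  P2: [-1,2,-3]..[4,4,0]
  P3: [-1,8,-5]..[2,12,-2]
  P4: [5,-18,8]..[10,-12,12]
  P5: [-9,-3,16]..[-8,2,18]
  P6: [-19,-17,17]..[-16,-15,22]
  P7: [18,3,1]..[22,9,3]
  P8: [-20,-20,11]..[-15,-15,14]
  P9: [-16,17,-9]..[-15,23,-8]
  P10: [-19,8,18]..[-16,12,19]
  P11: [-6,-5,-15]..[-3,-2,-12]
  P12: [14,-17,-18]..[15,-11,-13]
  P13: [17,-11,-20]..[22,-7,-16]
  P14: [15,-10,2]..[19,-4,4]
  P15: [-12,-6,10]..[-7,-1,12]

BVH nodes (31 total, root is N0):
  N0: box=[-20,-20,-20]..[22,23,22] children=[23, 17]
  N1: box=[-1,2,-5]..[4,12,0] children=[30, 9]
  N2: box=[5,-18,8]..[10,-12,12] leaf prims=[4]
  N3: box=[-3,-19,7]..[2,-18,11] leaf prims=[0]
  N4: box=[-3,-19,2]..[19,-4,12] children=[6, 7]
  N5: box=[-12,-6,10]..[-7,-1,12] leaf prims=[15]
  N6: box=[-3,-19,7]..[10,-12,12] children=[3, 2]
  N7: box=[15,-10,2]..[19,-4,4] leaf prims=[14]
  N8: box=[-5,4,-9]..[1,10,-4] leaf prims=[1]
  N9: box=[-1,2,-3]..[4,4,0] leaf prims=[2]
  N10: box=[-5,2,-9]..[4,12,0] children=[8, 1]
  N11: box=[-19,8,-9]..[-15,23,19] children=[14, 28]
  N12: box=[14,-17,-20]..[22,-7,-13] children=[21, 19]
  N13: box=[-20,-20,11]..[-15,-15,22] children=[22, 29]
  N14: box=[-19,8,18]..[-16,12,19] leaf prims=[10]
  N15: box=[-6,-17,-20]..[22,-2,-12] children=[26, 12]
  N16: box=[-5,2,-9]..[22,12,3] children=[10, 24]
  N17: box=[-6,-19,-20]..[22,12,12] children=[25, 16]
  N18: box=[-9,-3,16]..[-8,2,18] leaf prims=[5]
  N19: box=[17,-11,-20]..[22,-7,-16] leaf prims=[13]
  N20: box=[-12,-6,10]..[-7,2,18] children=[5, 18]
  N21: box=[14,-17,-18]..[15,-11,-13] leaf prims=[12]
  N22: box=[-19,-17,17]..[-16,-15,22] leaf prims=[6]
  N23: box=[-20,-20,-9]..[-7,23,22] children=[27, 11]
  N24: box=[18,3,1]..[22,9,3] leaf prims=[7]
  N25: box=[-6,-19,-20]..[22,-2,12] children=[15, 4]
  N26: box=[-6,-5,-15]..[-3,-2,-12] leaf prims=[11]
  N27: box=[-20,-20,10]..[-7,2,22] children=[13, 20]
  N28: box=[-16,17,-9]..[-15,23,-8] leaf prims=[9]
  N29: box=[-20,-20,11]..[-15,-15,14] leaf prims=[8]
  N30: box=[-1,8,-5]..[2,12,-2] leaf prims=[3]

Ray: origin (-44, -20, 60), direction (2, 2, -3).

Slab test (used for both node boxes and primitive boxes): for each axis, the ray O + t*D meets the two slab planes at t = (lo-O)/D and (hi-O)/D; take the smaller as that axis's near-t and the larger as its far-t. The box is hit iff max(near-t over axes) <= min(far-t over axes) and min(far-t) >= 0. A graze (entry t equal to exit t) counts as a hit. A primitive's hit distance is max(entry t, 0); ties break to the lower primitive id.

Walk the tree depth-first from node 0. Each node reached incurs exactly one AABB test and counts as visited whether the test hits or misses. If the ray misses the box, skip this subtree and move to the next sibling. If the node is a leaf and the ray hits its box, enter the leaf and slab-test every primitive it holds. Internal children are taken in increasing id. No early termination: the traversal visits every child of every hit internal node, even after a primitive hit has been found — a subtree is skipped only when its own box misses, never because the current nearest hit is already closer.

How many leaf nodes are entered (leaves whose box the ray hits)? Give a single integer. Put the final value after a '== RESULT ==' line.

Trace the traversal:
N0 x:[12,33] y:[0,43/2] z:[38/3,80/3] -> hit [38/3,43/2], descend [17, 23]
  N17 x:[19,33] y:[1/2,16] z:[16,80/3] -> miss, prune
  N23 x:[12,37/2] y:[0,43/2] z:[38/3,23] -> hit [38/3,37/2], descend [11, 27]
    N11 x:[25/2,29/2] y:[14,43/2] z:[41/3,23] -> hit [14,29/2], descend [14, 28]
      N14 x:[25/2,14] y:[14,16] z:[41/3,14] -> hit [14,14] leaf, test {P10@t=14}
      N28 x:[14,29/2] y:[37/2,43/2] z:[68/3,23] -> miss, prune
    N27 x:[12,37/2] y:[0,11] z:[38/3,50/3] -> miss, prune

Summary -> nodes [0, 17, 23, 11, 14, 28, 27]; box-tests=7; leaf-entries=1; first=P10

== RESULT ==
1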